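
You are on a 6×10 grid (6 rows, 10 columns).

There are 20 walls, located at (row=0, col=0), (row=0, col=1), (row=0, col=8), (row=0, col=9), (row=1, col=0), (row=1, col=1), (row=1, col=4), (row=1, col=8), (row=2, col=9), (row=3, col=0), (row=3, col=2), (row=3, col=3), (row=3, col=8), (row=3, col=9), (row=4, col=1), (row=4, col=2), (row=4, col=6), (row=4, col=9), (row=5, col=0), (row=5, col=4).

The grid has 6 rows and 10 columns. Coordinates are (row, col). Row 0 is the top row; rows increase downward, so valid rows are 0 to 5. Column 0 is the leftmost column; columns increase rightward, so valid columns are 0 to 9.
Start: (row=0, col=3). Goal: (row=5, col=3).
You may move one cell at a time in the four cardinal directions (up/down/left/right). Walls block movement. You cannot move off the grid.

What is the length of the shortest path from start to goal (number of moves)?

BFS from (row=0, col=3) until reaching (row=5, col=3):
  Distance 0: (row=0, col=3)
  Distance 1: (row=0, col=2), (row=0, col=4), (row=1, col=3)
  Distance 2: (row=0, col=5), (row=1, col=2), (row=2, col=3)
  Distance 3: (row=0, col=6), (row=1, col=5), (row=2, col=2), (row=2, col=4)
  Distance 4: (row=0, col=7), (row=1, col=6), (row=2, col=1), (row=2, col=5), (row=3, col=4)
  Distance 5: (row=1, col=7), (row=2, col=0), (row=2, col=6), (row=3, col=1), (row=3, col=5), (row=4, col=4)
  Distance 6: (row=2, col=7), (row=3, col=6), (row=4, col=3), (row=4, col=5)
  Distance 7: (row=2, col=8), (row=3, col=7), (row=5, col=3), (row=5, col=5)  <- goal reached here
One shortest path (7 moves): (row=0, col=3) -> (row=1, col=3) -> (row=2, col=3) -> (row=2, col=4) -> (row=3, col=4) -> (row=4, col=4) -> (row=4, col=3) -> (row=5, col=3)

Answer: Shortest path length: 7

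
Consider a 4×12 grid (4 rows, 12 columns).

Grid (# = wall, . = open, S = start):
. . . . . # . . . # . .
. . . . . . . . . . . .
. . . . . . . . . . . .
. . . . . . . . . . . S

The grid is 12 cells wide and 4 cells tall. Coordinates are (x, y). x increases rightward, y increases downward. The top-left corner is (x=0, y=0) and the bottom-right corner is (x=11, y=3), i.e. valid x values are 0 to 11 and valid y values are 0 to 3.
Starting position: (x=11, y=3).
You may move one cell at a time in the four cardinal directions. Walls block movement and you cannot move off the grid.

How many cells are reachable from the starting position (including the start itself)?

BFS flood-fill from (x=11, y=3):
  Distance 0: (x=11, y=3)
  Distance 1: (x=11, y=2), (x=10, y=3)
  Distance 2: (x=11, y=1), (x=10, y=2), (x=9, y=3)
  Distance 3: (x=11, y=0), (x=10, y=1), (x=9, y=2), (x=8, y=3)
  Distance 4: (x=10, y=0), (x=9, y=1), (x=8, y=2), (x=7, y=3)
  Distance 5: (x=8, y=1), (x=7, y=2), (x=6, y=3)
  Distance 6: (x=8, y=0), (x=7, y=1), (x=6, y=2), (x=5, y=3)
  Distance 7: (x=7, y=0), (x=6, y=1), (x=5, y=2), (x=4, y=3)
  Distance 8: (x=6, y=0), (x=5, y=1), (x=4, y=2), (x=3, y=3)
  Distance 9: (x=4, y=1), (x=3, y=2), (x=2, y=3)
  Distance 10: (x=4, y=0), (x=3, y=1), (x=2, y=2), (x=1, y=3)
  Distance 11: (x=3, y=0), (x=2, y=1), (x=1, y=2), (x=0, y=3)
  Distance 12: (x=2, y=0), (x=1, y=1), (x=0, y=2)
  Distance 13: (x=1, y=0), (x=0, y=1)
  Distance 14: (x=0, y=0)
Total reachable: 46 (grid has 46 open cells total)

Answer: Reachable cells: 46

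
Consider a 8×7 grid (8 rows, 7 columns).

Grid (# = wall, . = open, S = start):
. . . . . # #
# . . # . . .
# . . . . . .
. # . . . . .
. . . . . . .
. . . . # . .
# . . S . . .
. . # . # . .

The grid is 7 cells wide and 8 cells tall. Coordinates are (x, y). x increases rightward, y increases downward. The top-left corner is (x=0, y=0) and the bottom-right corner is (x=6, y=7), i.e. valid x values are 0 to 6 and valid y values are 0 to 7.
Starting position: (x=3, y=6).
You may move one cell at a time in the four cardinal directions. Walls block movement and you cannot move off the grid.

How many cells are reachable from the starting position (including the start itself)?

BFS flood-fill from (x=3, y=6):
  Distance 0: (x=3, y=6)
  Distance 1: (x=3, y=5), (x=2, y=6), (x=4, y=6), (x=3, y=7)
  Distance 2: (x=3, y=4), (x=2, y=5), (x=1, y=6), (x=5, y=6)
  Distance 3: (x=3, y=3), (x=2, y=4), (x=4, y=4), (x=1, y=5), (x=5, y=5), (x=6, y=6), (x=1, y=7), (x=5, y=7)
  Distance 4: (x=3, y=2), (x=2, y=3), (x=4, y=3), (x=1, y=4), (x=5, y=4), (x=0, y=5), (x=6, y=5), (x=0, y=7), (x=6, y=7)
  Distance 5: (x=2, y=2), (x=4, y=2), (x=5, y=3), (x=0, y=4), (x=6, y=4)
  Distance 6: (x=2, y=1), (x=4, y=1), (x=1, y=2), (x=5, y=2), (x=0, y=3), (x=6, y=3)
  Distance 7: (x=2, y=0), (x=4, y=0), (x=1, y=1), (x=5, y=1), (x=6, y=2)
  Distance 8: (x=1, y=0), (x=3, y=0), (x=6, y=1)
  Distance 9: (x=0, y=0)
Total reachable: 46 (grid has 46 open cells total)

Answer: Reachable cells: 46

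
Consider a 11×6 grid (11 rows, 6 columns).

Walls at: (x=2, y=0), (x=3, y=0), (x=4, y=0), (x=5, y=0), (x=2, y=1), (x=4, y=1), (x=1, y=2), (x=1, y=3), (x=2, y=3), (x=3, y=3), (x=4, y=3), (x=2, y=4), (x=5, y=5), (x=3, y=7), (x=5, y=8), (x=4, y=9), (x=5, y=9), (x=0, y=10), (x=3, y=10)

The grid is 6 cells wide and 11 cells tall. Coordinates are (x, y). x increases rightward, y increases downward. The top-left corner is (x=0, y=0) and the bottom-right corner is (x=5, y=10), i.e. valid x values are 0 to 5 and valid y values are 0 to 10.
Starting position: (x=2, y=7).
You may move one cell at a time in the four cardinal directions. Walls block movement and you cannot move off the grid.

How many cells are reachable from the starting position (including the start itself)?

BFS flood-fill from (x=2, y=7):
  Distance 0: (x=2, y=7)
  Distance 1: (x=2, y=6), (x=1, y=7), (x=2, y=8)
  Distance 2: (x=2, y=5), (x=1, y=6), (x=3, y=6), (x=0, y=7), (x=1, y=8), (x=3, y=8), (x=2, y=9)
  Distance 3: (x=1, y=5), (x=3, y=5), (x=0, y=6), (x=4, y=6), (x=0, y=8), (x=4, y=8), (x=1, y=9), (x=3, y=9), (x=2, y=10)
  Distance 4: (x=1, y=4), (x=3, y=4), (x=0, y=5), (x=4, y=5), (x=5, y=6), (x=4, y=7), (x=0, y=9), (x=1, y=10)
  Distance 5: (x=0, y=4), (x=4, y=4), (x=5, y=7)
  Distance 6: (x=0, y=3), (x=5, y=4)
  Distance 7: (x=0, y=2), (x=5, y=3)
  Distance 8: (x=0, y=1), (x=5, y=2)
  Distance 9: (x=0, y=0), (x=1, y=1), (x=5, y=1), (x=4, y=2)
  Distance 10: (x=1, y=0), (x=3, y=2)
  Distance 11: (x=3, y=1), (x=2, y=2)
Total reachable: 45 (grid has 47 open cells total)

Answer: Reachable cells: 45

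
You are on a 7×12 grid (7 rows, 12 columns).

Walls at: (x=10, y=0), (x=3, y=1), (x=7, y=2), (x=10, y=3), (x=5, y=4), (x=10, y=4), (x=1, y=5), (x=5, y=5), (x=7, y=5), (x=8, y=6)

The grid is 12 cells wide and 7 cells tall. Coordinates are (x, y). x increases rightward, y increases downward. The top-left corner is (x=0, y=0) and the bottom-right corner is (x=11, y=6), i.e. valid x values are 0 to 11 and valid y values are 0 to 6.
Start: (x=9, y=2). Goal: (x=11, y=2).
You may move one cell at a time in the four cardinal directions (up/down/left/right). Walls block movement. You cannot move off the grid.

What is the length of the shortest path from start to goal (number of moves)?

BFS from (x=9, y=2) until reaching (x=11, y=2):
  Distance 0: (x=9, y=2)
  Distance 1: (x=9, y=1), (x=8, y=2), (x=10, y=2), (x=9, y=3)
  Distance 2: (x=9, y=0), (x=8, y=1), (x=10, y=1), (x=11, y=2), (x=8, y=3), (x=9, y=4)  <- goal reached here
One shortest path (2 moves): (x=9, y=2) -> (x=10, y=2) -> (x=11, y=2)

Answer: Shortest path length: 2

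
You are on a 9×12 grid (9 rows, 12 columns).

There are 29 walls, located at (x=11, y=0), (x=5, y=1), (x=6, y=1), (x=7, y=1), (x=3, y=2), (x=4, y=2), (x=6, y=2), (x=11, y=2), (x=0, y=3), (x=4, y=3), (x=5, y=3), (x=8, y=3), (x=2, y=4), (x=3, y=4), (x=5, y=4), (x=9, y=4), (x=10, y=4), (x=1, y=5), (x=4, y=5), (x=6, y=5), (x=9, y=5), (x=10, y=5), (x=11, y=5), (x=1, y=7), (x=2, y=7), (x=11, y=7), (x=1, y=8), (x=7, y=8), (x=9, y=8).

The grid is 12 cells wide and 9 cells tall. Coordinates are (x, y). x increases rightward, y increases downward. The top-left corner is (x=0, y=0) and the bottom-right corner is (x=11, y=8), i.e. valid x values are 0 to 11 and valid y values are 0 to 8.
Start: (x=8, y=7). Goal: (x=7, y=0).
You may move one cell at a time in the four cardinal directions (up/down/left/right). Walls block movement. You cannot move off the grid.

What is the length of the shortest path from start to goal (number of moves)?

Answer: Shortest path length: 10

Derivation:
BFS from (x=8, y=7) until reaching (x=7, y=0):
  Distance 0: (x=8, y=7)
  Distance 1: (x=8, y=6), (x=7, y=7), (x=9, y=7), (x=8, y=8)
  Distance 2: (x=8, y=5), (x=7, y=6), (x=9, y=6), (x=6, y=7), (x=10, y=7)
  Distance 3: (x=8, y=4), (x=7, y=5), (x=6, y=6), (x=10, y=6), (x=5, y=7), (x=6, y=8), (x=10, y=8)
  Distance 4: (x=7, y=4), (x=5, y=6), (x=11, y=6), (x=4, y=7), (x=5, y=8), (x=11, y=8)
  Distance 5: (x=7, y=3), (x=6, y=4), (x=5, y=5), (x=4, y=6), (x=3, y=7), (x=4, y=8)
  Distance 6: (x=7, y=2), (x=6, y=3), (x=3, y=6), (x=3, y=8)
  Distance 7: (x=8, y=2), (x=3, y=5), (x=2, y=6), (x=2, y=8)
  Distance 8: (x=8, y=1), (x=9, y=2), (x=2, y=5), (x=1, y=6)
  Distance 9: (x=8, y=0), (x=9, y=1), (x=10, y=2), (x=9, y=3), (x=0, y=6)
  Distance 10: (x=7, y=0), (x=9, y=0), (x=10, y=1), (x=10, y=3), (x=0, y=5), (x=0, y=7)  <- goal reached here
One shortest path (10 moves): (x=8, y=7) -> (x=7, y=7) -> (x=7, y=6) -> (x=7, y=5) -> (x=7, y=4) -> (x=7, y=3) -> (x=7, y=2) -> (x=8, y=2) -> (x=8, y=1) -> (x=8, y=0) -> (x=7, y=0)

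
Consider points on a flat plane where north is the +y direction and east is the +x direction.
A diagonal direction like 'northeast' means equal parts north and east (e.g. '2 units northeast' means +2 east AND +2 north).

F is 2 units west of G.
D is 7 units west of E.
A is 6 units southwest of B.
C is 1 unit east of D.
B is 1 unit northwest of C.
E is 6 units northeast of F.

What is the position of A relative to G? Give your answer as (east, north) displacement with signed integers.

Answer: A is at (east=-9, north=1) relative to G.

Derivation:
Place G at the origin (east=0, north=0).
  F is 2 units west of G: delta (east=-2, north=+0); F at (east=-2, north=0).
  E is 6 units northeast of F: delta (east=+6, north=+6); E at (east=4, north=6).
  D is 7 units west of E: delta (east=-7, north=+0); D at (east=-3, north=6).
  C is 1 unit east of D: delta (east=+1, north=+0); C at (east=-2, north=6).
  B is 1 unit northwest of C: delta (east=-1, north=+1); B at (east=-3, north=7).
  A is 6 units southwest of B: delta (east=-6, north=-6); A at (east=-9, north=1).
Therefore A relative to G: (east=-9, north=1).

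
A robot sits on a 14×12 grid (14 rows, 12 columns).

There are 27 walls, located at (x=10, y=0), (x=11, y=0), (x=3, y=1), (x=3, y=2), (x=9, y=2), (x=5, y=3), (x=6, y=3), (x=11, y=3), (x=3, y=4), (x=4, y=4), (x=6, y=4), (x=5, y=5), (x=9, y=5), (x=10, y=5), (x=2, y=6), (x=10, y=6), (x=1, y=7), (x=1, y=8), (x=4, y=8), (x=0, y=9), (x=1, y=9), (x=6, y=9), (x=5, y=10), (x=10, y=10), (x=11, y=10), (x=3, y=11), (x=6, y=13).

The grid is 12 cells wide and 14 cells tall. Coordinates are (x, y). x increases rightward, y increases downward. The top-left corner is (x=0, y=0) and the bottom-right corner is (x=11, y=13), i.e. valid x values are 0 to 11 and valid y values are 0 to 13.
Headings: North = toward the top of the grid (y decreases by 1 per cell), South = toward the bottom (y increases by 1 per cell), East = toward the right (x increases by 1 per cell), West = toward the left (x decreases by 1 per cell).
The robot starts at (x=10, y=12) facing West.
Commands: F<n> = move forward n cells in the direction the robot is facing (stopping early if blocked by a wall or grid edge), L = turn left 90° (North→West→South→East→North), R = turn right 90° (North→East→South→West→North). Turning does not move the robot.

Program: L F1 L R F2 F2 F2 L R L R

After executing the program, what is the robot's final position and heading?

Start: (x=10, y=12), facing West
  L: turn left, now facing South
  F1: move forward 1, now at (x=10, y=13)
  L: turn left, now facing East
  R: turn right, now facing South
  [×3]F2: move forward 0/2 (blocked), now at (x=10, y=13)
  L: turn left, now facing East
  R: turn right, now facing South
  L: turn left, now facing East
  R: turn right, now facing South
Final: (x=10, y=13), facing South

Answer: Final position: (x=10, y=13), facing South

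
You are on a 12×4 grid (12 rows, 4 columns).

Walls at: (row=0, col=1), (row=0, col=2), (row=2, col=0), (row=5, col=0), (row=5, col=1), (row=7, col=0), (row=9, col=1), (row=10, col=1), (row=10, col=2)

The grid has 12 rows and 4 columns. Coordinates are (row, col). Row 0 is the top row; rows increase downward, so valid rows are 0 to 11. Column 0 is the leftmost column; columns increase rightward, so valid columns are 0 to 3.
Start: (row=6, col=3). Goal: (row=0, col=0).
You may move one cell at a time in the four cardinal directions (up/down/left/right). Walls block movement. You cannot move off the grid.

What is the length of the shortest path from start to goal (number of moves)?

BFS from (row=6, col=3) until reaching (row=0, col=0):
  Distance 0: (row=6, col=3)
  Distance 1: (row=5, col=3), (row=6, col=2), (row=7, col=3)
  Distance 2: (row=4, col=3), (row=5, col=2), (row=6, col=1), (row=7, col=2), (row=8, col=3)
  Distance 3: (row=3, col=3), (row=4, col=2), (row=6, col=0), (row=7, col=1), (row=8, col=2), (row=9, col=3)
  Distance 4: (row=2, col=3), (row=3, col=2), (row=4, col=1), (row=8, col=1), (row=9, col=2), (row=10, col=3)
  Distance 5: (row=1, col=3), (row=2, col=2), (row=3, col=1), (row=4, col=0), (row=8, col=0), (row=11, col=3)
  Distance 6: (row=0, col=3), (row=1, col=2), (row=2, col=1), (row=3, col=0), (row=9, col=0), (row=11, col=2)
  Distance 7: (row=1, col=1), (row=10, col=0), (row=11, col=1)
  Distance 8: (row=1, col=0), (row=11, col=0)
  Distance 9: (row=0, col=0)  <- goal reached here
One shortest path (9 moves): (row=6, col=3) -> (row=6, col=2) -> (row=5, col=2) -> (row=4, col=2) -> (row=4, col=1) -> (row=3, col=1) -> (row=2, col=1) -> (row=1, col=1) -> (row=1, col=0) -> (row=0, col=0)

Answer: Shortest path length: 9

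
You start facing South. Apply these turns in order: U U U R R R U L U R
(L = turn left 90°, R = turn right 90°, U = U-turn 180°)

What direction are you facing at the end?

Answer: Final heading: West

Derivation:
Start: South
  U (U-turn (180°)) -> North
  U (U-turn (180°)) -> South
  U (U-turn (180°)) -> North
  R (right (90° clockwise)) -> East
  R (right (90° clockwise)) -> South
  R (right (90° clockwise)) -> West
  U (U-turn (180°)) -> East
  L (left (90° counter-clockwise)) -> North
  U (U-turn (180°)) -> South
  R (right (90° clockwise)) -> West
Final: West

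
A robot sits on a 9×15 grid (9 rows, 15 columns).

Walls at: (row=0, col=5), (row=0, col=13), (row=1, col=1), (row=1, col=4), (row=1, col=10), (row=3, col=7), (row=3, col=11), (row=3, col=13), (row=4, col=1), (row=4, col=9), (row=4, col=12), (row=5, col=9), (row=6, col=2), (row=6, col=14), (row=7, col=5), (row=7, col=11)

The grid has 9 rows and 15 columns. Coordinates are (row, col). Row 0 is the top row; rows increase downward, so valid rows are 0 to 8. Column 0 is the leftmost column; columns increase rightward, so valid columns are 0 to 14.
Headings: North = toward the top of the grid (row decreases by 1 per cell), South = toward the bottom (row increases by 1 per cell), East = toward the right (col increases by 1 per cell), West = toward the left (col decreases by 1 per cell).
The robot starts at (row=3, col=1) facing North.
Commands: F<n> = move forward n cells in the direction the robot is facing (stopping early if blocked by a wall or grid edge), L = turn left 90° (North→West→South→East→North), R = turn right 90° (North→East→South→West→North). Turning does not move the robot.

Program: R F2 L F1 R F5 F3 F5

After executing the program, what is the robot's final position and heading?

Answer: Final position: (row=2, col=14), facing East

Derivation:
Start: (row=3, col=1), facing North
  R: turn right, now facing East
  F2: move forward 2, now at (row=3, col=3)
  L: turn left, now facing North
  F1: move forward 1, now at (row=2, col=3)
  R: turn right, now facing East
  F5: move forward 5, now at (row=2, col=8)
  F3: move forward 3, now at (row=2, col=11)
  F5: move forward 3/5 (blocked), now at (row=2, col=14)
Final: (row=2, col=14), facing East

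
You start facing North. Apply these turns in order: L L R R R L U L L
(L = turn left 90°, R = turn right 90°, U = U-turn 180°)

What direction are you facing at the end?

Answer: Final heading: North

Derivation:
Start: North
  L (left (90° counter-clockwise)) -> West
  L (left (90° counter-clockwise)) -> South
  R (right (90° clockwise)) -> West
  R (right (90° clockwise)) -> North
  R (right (90° clockwise)) -> East
  L (left (90° counter-clockwise)) -> North
  U (U-turn (180°)) -> South
  L (left (90° counter-clockwise)) -> East
  L (left (90° counter-clockwise)) -> North
Final: North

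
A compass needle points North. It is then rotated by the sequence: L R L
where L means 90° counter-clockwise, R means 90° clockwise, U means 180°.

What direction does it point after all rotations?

Answer: Final heading: West

Derivation:
Start: North
  L (left (90° counter-clockwise)) -> West
  R (right (90° clockwise)) -> North
  L (left (90° counter-clockwise)) -> West
Final: West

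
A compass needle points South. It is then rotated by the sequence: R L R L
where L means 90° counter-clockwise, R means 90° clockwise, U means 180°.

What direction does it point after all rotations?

Answer: Final heading: South

Derivation:
Start: South
  R (right (90° clockwise)) -> West
  L (left (90° counter-clockwise)) -> South
  R (right (90° clockwise)) -> West
  L (left (90° counter-clockwise)) -> South
Final: South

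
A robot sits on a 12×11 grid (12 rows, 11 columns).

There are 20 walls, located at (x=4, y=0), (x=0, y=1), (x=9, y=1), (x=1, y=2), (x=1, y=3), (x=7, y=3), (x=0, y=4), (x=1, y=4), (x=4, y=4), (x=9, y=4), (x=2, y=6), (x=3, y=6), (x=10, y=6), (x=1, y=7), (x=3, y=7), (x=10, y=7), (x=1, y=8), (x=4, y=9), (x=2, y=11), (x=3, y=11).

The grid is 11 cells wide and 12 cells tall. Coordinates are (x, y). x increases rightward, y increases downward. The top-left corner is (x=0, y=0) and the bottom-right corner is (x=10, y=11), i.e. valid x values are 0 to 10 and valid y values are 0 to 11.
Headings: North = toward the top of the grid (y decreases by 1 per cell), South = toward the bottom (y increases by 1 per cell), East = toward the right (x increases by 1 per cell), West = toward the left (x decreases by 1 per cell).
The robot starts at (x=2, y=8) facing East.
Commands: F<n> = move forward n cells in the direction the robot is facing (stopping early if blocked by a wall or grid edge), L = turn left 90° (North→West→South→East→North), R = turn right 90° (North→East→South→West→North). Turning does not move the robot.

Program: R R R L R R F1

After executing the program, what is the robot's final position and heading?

Answer: Final position: (x=3, y=8), facing East

Derivation:
Start: (x=2, y=8), facing East
  R: turn right, now facing South
  R: turn right, now facing West
  R: turn right, now facing North
  L: turn left, now facing West
  R: turn right, now facing North
  R: turn right, now facing East
  F1: move forward 1, now at (x=3, y=8)
Final: (x=3, y=8), facing East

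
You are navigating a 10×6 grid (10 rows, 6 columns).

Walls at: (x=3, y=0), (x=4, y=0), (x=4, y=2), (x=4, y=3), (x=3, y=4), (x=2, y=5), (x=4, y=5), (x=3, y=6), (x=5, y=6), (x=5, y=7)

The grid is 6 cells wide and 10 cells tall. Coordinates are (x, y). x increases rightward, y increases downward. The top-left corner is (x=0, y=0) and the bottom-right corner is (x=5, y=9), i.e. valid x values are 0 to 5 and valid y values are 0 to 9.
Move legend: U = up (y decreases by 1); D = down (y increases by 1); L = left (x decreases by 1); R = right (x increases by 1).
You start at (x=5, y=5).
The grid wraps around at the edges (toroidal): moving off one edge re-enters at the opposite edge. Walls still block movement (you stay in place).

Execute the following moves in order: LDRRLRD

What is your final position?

Start: (x=5, y=5)
  L (left): blocked, stay at (x=5, y=5)
  D (down): blocked, stay at (x=5, y=5)
  R (right): (x=5, y=5) -> (x=0, y=5)
  R (right): (x=0, y=5) -> (x=1, y=5)
  L (left): (x=1, y=5) -> (x=0, y=5)
  R (right): (x=0, y=5) -> (x=1, y=5)
  D (down): (x=1, y=5) -> (x=1, y=6)
Final: (x=1, y=6)

Answer: Final position: (x=1, y=6)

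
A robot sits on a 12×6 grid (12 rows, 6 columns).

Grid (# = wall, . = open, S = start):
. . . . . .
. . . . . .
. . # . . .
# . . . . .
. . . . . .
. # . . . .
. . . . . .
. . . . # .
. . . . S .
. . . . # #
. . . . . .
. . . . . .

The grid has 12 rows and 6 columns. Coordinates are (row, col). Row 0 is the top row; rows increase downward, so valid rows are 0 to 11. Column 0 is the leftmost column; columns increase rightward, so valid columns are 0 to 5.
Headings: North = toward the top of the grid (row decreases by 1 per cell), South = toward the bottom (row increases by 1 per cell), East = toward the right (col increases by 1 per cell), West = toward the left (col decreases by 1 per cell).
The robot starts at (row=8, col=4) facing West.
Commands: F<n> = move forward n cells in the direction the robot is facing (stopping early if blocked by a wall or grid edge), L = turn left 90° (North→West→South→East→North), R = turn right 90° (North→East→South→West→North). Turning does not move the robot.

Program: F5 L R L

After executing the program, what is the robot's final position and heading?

Start: (row=8, col=4), facing West
  F5: move forward 4/5 (blocked), now at (row=8, col=0)
  L: turn left, now facing South
  R: turn right, now facing West
  L: turn left, now facing South
Final: (row=8, col=0), facing South

Answer: Final position: (row=8, col=0), facing South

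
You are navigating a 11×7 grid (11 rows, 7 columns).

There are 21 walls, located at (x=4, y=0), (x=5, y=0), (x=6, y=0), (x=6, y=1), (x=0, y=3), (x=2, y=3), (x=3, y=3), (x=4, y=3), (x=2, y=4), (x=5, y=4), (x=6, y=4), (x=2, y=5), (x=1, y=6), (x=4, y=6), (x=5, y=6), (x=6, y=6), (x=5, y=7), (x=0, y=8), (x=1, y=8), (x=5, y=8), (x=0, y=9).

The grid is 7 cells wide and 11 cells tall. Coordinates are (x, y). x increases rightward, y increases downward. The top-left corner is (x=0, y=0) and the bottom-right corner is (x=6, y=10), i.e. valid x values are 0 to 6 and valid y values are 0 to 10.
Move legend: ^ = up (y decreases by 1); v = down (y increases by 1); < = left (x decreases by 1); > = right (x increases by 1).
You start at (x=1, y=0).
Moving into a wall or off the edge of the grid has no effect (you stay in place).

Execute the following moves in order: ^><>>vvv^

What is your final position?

Start: (x=1, y=0)
  ^ (up): blocked, stay at (x=1, y=0)
  > (right): (x=1, y=0) -> (x=2, y=0)
  < (left): (x=2, y=0) -> (x=1, y=0)
  > (right): (x=1, y=0) -> (x=2, y=0)
  > (right): (x=2, y=0) -> (x=3, y=0)
  v (down): (x=3, y=0) -> (x=3, y=1)
  v (down): (x=3, y=1) -> (x=3, y=2)
  v (down): blocked, stay at (x=3, y=2)
  ^ (up): (x=3, y=2) -> (x=3, y=1)
Final: (x=3, y=1)

Answer: Final position: (x=3, y=1)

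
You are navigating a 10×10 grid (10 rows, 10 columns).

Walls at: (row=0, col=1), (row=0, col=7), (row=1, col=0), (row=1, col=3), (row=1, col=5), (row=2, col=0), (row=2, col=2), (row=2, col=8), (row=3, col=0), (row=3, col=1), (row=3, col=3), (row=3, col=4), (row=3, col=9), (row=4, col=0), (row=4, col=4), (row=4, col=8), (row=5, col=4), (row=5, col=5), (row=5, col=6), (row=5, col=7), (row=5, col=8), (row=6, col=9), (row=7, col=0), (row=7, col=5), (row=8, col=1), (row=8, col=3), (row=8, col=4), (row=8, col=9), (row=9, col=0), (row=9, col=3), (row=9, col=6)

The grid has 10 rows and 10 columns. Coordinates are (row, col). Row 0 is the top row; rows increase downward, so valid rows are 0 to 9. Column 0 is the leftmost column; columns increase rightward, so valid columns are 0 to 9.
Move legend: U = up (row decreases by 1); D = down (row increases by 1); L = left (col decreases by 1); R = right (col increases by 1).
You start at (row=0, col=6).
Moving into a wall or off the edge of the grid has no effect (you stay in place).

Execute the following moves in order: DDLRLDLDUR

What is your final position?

Start: (row=0, col=6)
  D (down): (row=0, col=6) -> (row=1, col=6)
  D (down): (row=1, col=6) -> (row=2, col=6)
  L (left): (row=2, col=6) -> (row=2, col=5)
  R (right): (row=2, col=5) -> (row=2, col=6)
  L (left): (row=2, col=6) -> (row=2, col=5)
  D (down): (row=2, col=5) -> (row=3, col=5)
  L (left): blocked, stay at (row=3, col=5)
  D (down): (row=3, col=5) -> (row=4, col=5)
  U (up): (row=4, col=5) -> (row=3, col=5)
  R (right): (row=3, col=5) -> (row=3, col=6)
Final: (row=3, col=6)

Answer: Final position: (row=3, col=6)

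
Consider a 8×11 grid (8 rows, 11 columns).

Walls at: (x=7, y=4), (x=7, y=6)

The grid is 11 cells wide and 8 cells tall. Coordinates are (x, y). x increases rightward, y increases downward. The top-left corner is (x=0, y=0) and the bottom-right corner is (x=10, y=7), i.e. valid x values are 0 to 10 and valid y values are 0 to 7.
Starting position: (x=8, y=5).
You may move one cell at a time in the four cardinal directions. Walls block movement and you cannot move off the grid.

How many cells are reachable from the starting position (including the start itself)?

BFS flood-fill from (x=8, y=5):
  Distance 0: (x=8, y=5)
  Distance 1: (x=8, y=4), (x=7, y=5), (x=9, y=5), (x=8, y=6)
  Distance 2: (x=8, y=3), (x=9, y=4), (x=6, y=5), (x=10, y=5), (x=9, y=6), (x=8, y=7)
  Distance 3: (x=8, y=2), (x=7, y=3), (x=9, y=3), (x=6, y=4), (x=10, y=4), (x=5, y=5), (x=6, y=6), (x=10, y=6), (x=7, y=7), (x=9, y=7)
  Distance 4: (x=8, y=1), (x=7, y=2), (x=9, y=2), (x=6, y=3), (x=10, y=3), (x=5, y=4), (x=4, y=5), (x=5, y=6), (x=6, y=7), (x=10, y=7)
  Distance 5: (x=8, y=0), (x=7, y=1), (x=9, y=1), (x=6, y=2), (x=10, y=2), (x=5, y=3), (x=4, y=4), (x=3, y=5), (x=4, y=6), (x=5, y=7)
  Distance 6: (x=7, y=0), (x=9, y=0), (x=6, y=1), (x=10, y=1), (x=5, y=2), (x=4, y=3), (x=3, y=4), (x=2, y=5), (x=3, y=6), (x=4, y=7)
  Distance 7: (x=6, y=0), (x=10, y=0), (x=5, y=1), (x=4, y=2), (x=3, y=3), (x=2, y=4), (x=1, y=5), (x=2, y=6), (x=3, y=7)
  Distance 8: (x=5, y=0), (x=4, y=1), (x=3, y=2), (x=2, y=3), (x=1, y=4), (x=0, y=5), (x=1, y=6), (x=2, y=7)
  Distance 9: (x=4, y=0), (x=3, y=1), (x=2, y=2), (x=1, y=3), (x=0, y=4), (x=0, y=6), (x=1, y=7)
  Distance 10: (x=3, y=0), (x=2, y=1), (x=1, y=2), (x=0, y=3), (x=0, y=7)
  Distance 11: (x=2, y=0), (x=1, y=1), (x=0, y=2)
  Distance 12: (x=1, y=0), (x=0, y=1)
  Distance 13: (x=0, y=0)
Total reachable: 86 (grid has 86 open cells total)

Answer: Reachable cells: 86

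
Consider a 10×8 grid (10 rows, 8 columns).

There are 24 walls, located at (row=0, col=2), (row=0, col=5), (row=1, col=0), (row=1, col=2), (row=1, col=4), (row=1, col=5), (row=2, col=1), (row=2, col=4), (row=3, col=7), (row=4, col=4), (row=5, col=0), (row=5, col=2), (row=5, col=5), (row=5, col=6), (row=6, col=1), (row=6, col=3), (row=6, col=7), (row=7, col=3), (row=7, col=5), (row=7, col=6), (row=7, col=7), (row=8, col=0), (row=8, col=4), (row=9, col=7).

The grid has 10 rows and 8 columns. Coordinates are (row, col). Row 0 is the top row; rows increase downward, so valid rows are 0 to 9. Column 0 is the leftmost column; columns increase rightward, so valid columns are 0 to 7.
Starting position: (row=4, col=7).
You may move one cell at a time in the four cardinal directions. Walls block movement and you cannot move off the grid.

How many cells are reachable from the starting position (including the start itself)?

BFS flood-fill from (row=4, col=7):
  Distance 0: (row=4, col=7)
  Distance 1: (row=4, col=6), (row=5, col=7)
  Distance 2: (row=3, col=6), (row=4, col=5)
  Distance 3: (row=2, col=6), (row=3, col=5)
  Distance 4: (row=1, col=6), (row=2, col=5), (row=2, col=7), (row=3, col=4)
  Distance 5: (row=0, col=6), (row=1, col=7), (row=3, col=3)
  Distance 6: (row=0, col=7), (row=2, col=3), (row=3, col=2), (row=4, col=3)
  Distance 7: (row=1, col=3), (row=2, col=2), (row=3, col=1), (row=4, col=2), (row=5, col=3)
  Distance 8: (row=0, col=3), (row=3, col=0), (row=4, col=1), (row=5, col=4)
  Distance 9: (row=0, col=4), (row=2, col=0), (row=4, col=0), (row=5, col=1), (row=6, col=4)
  Distance 10: (row=6, col=5), (row=7, col=4)
  Distance 11: (row=6, col=6)
Total reachable: 35 (grid has 56 open cells total)

Answer: Reachable cells: 35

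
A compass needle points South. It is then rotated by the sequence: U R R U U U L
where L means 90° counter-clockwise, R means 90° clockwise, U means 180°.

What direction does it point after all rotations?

Start: South
  U (U-turn (180°)) -> North
  R (right (90° clockwise)) -> East
  R (right (90° clockwise)) -> South
  U (U-turn (180°)) -> North
  U (U-turn (180°)) -> South
  U (U-turn (180°)) -> North
  L (left (90° counter-clockwise)) -> West
Final: West

Answer: Final heading: West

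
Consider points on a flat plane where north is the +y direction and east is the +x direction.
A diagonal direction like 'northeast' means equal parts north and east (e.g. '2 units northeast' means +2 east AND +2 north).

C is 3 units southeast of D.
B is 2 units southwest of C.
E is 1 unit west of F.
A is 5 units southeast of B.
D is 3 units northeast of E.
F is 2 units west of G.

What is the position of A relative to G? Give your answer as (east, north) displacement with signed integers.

Place G at the origin (east=0, north=0).
  F is 2 units west of G: delta (east=-2, north=+0); F at (east=-2, north=0).
  E is 1 unit west of F: delta (east=-1, north=+0); E at (east=-3, north=0).
  D is 3 units northeast of E: delta (east=+3, north=+3); D at (east=0, north=3).
  C is 3 units southeast of D: delta (east=+3, north=-3); C at (east=3, north=0).
  B is 2 units southwest of C: delta (east=-2, north=-2); B at (east=1, north=-2).
  A is 5 units southeast of B: delta (east=+5, north=-5); A at (east=6, north=-7).
Therefore A relative to G: (east=6, north=-7).

Answer: A is at (east=6, north=-7) relative to G.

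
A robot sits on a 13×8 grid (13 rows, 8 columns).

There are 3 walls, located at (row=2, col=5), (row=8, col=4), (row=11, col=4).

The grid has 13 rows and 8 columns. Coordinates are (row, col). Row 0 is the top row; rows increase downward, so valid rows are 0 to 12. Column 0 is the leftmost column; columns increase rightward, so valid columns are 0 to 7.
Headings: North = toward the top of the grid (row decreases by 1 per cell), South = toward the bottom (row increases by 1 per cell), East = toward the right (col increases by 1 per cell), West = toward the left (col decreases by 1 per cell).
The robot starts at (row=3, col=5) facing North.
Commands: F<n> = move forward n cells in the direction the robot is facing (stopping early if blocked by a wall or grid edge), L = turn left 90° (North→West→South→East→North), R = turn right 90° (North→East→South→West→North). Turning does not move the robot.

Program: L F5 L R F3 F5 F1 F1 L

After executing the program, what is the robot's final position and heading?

Start: (row=3, col=5), facing North
  L: turn left, now facing West
  F5: move forward 5, now at (row=3, col=0)
  L: turn left, now facing South
  R: turn right, now facing West
  F3: move forward 0/3 (blocked), now at (row=3, col=0)
  F5: move forward 0/5 (blocked), now at (row=3, col=0)
  F1: move forward 0/1 (blocked), now at (row=3, col=0)
  F1: move forward 0/1 (blocked), now at (row=3, col=0)
  L: turn left, now facing South
Final: (row=3, col=0), facing South

Answer: Final position: (row=3, col=0), facing South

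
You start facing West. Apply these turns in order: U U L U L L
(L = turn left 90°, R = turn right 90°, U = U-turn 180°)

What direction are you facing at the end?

Start: West
  U (U-turn (180°)) -> East
  U (U-turn (180°)) -> West
  L (left (90° counter-clockwise)) -> South
  U (U-turn (180°)) -> North
  L (left (90° counter-clockwise)) -> West
  L (left (90° counter-clockwise)) -> South
Final: South

Answer: Final heading: South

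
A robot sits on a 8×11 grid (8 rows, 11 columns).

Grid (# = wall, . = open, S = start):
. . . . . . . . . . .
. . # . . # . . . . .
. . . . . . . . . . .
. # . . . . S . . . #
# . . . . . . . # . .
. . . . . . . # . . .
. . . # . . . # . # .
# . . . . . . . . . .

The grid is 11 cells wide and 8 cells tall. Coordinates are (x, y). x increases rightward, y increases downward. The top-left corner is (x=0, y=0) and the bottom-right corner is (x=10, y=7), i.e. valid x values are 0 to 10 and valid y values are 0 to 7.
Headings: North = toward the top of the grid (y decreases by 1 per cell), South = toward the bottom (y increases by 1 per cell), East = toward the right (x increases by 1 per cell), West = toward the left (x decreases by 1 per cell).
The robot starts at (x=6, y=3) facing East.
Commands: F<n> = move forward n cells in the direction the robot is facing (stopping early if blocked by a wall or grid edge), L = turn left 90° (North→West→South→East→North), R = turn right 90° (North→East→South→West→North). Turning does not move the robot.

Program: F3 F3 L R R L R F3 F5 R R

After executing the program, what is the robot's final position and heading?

Answer: Final position: (x=9, y=5), facing North

Derivation:
Start: (x=6, y=3), facing East
  F3: move forward 3, now at (x=9, y=3)
  F3: move forward 0/3 (blocked), now at (x=9, y=3)
  L: turn left, now facing North
  R: turn right, now facing East
  R: turn right, now facing South
  L: turn left, now facing East
  R: turn right, now facing South
  F3: move forward 2/3 (blocked), now at (x=9, y=5)
  F5: move forward 0/5 (blocked), now at (x=9, y=5)
  R: turn right, now facing West
  R: turn right, now facing North
Final: (x=9, y=5), facing North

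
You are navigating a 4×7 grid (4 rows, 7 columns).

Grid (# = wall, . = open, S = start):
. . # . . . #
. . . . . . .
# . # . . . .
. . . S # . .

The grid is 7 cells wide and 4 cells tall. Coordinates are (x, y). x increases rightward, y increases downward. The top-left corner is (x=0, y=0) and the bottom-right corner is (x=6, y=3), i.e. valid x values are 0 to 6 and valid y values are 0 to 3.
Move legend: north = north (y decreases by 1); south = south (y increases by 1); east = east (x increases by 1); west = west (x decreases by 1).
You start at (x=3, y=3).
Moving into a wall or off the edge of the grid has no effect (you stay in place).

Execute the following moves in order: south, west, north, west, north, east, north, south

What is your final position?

Answer: Final position: (x=1, y=2)

Derivation:
Start: (x=3, y=3)
  south (south): blocked, stay at (x=3, y=3)
  west (west): (x=3, y=3) -> (x=2, y=3)
  north (north): blocked, stay at (x=2, y=3)
  west (west): (x=2, y=3) -> (x=1, y=3)
  north (north): (x=1, y=3) -> (x=1, y=2)
  east (east): blocked, stay at (x=1, y=2)
  north (north): (x=1, y=2) -> (x=1, y=1)
  south (south): (x=1, y=1) -> (x=1, y=2)
Final: (x=1, y=2)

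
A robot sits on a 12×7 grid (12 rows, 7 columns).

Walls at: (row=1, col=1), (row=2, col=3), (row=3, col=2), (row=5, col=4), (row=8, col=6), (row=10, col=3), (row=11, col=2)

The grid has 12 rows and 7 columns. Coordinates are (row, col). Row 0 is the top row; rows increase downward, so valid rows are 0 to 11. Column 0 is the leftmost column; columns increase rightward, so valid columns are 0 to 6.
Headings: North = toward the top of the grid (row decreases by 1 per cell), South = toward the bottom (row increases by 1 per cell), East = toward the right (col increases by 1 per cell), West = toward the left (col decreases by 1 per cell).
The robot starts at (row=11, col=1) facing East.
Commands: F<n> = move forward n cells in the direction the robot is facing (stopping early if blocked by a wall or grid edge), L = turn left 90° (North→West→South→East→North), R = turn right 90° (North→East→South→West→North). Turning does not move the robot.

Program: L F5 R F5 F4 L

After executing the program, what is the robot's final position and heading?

Answer: Final position: (row=6, col=6), facing North

Derivation:
Start: (row=11, col=1), facing East
  L: turn left, now facing North
  F5: move forward 5, now at (row=6, col=1)
  R: turn right, now facing East
  F5: move forward 5, now at (row=6, col=6)
  F4: move forward 0/4 (blocked), now at (row=6, col=6)
  L: turn left, now facing North
Final: (row=6, col=6), facing North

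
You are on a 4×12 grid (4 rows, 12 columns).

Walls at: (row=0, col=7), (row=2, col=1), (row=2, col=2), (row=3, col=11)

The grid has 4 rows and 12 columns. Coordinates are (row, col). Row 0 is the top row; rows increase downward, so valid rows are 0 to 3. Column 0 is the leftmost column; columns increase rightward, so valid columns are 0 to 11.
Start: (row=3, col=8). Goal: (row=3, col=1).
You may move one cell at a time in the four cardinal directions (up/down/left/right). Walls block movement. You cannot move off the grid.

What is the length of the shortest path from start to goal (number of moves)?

BFS from (row=3, col=8) until reaching (row=3, col=1):
  Distance 0: (row=3, col=8)
  Distance 1: (row=2, col=8), (row=3, col=7), (row=3, col=9)
  Distance 2: (row=1, col=8), (row=2, col=7), (row=2, col=9), (row=3, col=6), (row=3, col=10)
  Distance 3: (row=0, col=8), (row=1, col=7), (row=1, col=9), (row=2, col=6), (row=2, col=10), (row=3, col=5)
  Distance 4: (row=0, col=9), (row=1, col=6), (row=1, col=10), (row=2, col=5), (row=2, col=11), (row=3, col=4)
  Distance 5: (row=0, col=6), (row=0, col=10), (row=1, col=5), (row=1, col=11), (row=2, col=4), (row=3, col=3)
  Distance 6: (row=0, col=5), (row=0, col=11), (row=1, col=4), (row=2, col=3), (row=3, col=2)
  Distance 7: (row=0, col=4), (row=1, col=3), (row=3, col=1)  <- goal reached here
One shortest path (7 moves): (row=3, col=8) -> (row=3, col=7) -> (row=3, col=6) -> (row=3, col=5) -> (row=3, col=4) -> (row=3, col=3) -> (row=3, col=2) -> (row=3, col=1)

Answer: Shortest path length: 7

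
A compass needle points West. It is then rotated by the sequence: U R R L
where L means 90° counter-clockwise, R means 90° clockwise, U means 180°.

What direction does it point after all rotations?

Start: West
  U (U-turn (180°)) -> East
  R (right (90° clockwise)) -> South
  R (right (90° clockwise)) -> West
  L (left (90° counter-clockwise)) -> South
Final: South

Answer: Final heading: South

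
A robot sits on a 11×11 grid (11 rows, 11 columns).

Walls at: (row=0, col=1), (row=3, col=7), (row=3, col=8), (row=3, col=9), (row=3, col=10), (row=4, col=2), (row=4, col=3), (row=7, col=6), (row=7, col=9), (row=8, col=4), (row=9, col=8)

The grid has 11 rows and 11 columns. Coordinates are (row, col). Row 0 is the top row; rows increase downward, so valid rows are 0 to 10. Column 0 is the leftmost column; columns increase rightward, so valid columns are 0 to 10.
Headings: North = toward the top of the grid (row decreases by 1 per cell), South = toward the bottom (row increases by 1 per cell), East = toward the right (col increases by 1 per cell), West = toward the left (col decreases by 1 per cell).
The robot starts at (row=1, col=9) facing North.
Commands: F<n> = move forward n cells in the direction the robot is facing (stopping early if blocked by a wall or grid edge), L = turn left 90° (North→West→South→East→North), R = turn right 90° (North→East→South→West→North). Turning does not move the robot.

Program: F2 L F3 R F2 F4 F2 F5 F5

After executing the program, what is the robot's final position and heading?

Answer: Final position: (row=0, col=6), facing North

Derivation:
Start: (row=1, col=9), facing North
  F2: move forward 1/2 (blocked), now at (row=0, col=9)
  L: turn left, now facing West
  F3: move forward 3, now at (row=0, col=6)
  R: turn right, now facing North
  F2: move forward 0/2 (blocked), now at (row=0, col=6)
  F4: move forward 0/4 (blocked), now at (row=0, col=6)
  F2: move forward 0/2 (blocked), now at (row=0, col=6)
  F5: move forward 0/5 (blocked), now at (row=0, col=6)
  F5: move forward 0/5 (blocked), now at (row=0, col=6)
Final: (row=0, col=6), facing North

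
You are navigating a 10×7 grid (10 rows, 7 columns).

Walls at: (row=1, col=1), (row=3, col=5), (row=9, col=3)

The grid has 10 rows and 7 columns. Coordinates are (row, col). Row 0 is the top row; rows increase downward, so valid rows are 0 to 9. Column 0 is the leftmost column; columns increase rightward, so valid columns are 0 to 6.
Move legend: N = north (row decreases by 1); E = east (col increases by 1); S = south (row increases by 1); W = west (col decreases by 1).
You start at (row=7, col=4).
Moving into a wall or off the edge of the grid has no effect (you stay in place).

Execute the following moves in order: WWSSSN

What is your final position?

Start: (row=7, col=4)
  W (west): (row=7, col=4) -> (row=7, col=3)
  W (west): (row=7, col=3) -> (row=7, col=2)
  S (south): (row=7, col=2) -> (row=8, col=2)
  S (south): (row=8, col=2) -> (row=9, col=2)
  S (south): blocked, stay at (row=9, col=2)
  N (north): (row=9, col=2) -> (row=8, col=2)
Final: (row=8, col=2)

Answer: Final position: (row=8, col=2)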